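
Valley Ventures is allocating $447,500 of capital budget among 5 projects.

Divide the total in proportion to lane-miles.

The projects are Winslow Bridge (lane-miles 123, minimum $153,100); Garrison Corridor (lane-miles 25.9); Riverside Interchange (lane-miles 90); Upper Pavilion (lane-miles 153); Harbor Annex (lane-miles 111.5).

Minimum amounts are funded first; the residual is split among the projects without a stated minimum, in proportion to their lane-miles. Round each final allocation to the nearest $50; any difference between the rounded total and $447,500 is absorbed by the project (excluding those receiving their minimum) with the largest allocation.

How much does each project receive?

Minimums first: Winslow Bridge $153,100. Residual $294,400.
Residual split over remaining lane-miles 380.4: Garrison Corridor 20,044.58 → $20,050; Riverside Interchange 69,653.00 → $69,650; Upper Pavilion 118,410.09 → $118,400; Harbor Annex 86,292.32 → $86,300.

Winslow Bridge: $153,100; Garrison Corridor: $20,050; Riverside Interchange: $69,650; Upper Pavilion: $118,400; Harbor Annex: $86,300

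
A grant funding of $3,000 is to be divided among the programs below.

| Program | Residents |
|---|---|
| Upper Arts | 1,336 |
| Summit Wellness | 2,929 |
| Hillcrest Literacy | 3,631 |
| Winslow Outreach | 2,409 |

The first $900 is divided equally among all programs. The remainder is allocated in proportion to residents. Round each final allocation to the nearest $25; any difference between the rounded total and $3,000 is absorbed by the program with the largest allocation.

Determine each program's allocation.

Upper Arts: $500 · Summit Wellness: $825 · Hillcrest Literacy: $950 · Winslow Outreach: $725

First tranche $900 split equally: $225 each.
Remainder $2,100 by residents (total 10,305): Upper Arts 272.26 → $275; Summit Wellness 596.89 → $600; Hillcrest Literacy 739.94 → $750; Winslow Outreach 490.92 → $500.
Rounding difference −$25 on remainder applied to Hillcrest Literacy.
Totals: Upper Arts $225 + $275 = $500; Summit Wellness $225 + $600 = $825; Hillcrest Literacy $225 + $725 = $950; Winslow Outreach $225 + $500 = $725.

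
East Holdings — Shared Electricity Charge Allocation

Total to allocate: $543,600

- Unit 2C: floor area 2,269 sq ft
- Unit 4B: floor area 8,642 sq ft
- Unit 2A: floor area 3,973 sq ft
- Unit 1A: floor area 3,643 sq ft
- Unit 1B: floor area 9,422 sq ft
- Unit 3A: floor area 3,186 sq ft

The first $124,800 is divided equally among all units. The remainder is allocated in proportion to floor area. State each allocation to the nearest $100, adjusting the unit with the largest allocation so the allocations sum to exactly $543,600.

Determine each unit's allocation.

Unit 2C: $51,300; Unit 4B: $137,000; Unit 2A: $74,200; Unit 1A: $69,800; Unit 1B: $147,600; Unit 3A: $63,700

$124,800 shared equally gives $20,800 per unit.
Remainder $418,800 by floor area (total 31,135): Unit 2C 30,520.55 → $30,500; Unit 4B 116,244.41 → $116,200; Unit 2A 53,441.22 → $53,400; Unit 1A 49,002.36 → $49,000; Unit 1B 126,736.26 → $126,700; Unit 3A 42,855.20 → $42,900.
Rounding difference +$100 on remainder applied to Unit 1B.
Totals: Unit 2C $20,800 + $30,500 = $51,300; Unit 4B $20,800 + $116,200 = $137,000; Unit 2A $20,800 + $53,400 = $74,200; Unit 1A $20,800 + $49,000 = $69,800; Unit 1B $20,800 + $126,800 = $147,600; Unit 3A $20,800 + $42,900 = $63,700.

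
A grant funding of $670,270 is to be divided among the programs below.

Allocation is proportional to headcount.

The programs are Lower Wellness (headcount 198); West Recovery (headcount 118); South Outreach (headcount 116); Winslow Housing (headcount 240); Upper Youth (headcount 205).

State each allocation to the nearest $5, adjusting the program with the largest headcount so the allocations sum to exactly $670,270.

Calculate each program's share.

Lower Wellness: $151,325 · West Recovery: $90,185 · South Outreach: $88,655 · Winslow Housing: $183,430 · Upper Youth: $156,675

Sum of headcount: 877.
Raw shares: Lower Wellness 198/877 × $670,270 = 151,326.64; West Recovery 118/877 × $670,270 = 90,184.56; South Outreach 116/877 × $670,270 = 88,656.01; Winslow Housing 240/877 × $670,270 = 183,426.23; Upper Youth 205/877 × $670,270 = 156,676.57.
Rounded to nearest $5: Lower Wellness $151,325; West Recovery $90,185; South Outreach $88,655; Winslow Housing $183,425; Upper Youth $156,675. Sum = $670,265.
Difference $670,270 − $670,265 = +$5 applied to largest headcount (Winslow Housing): Winslow Housing becomes $183,430.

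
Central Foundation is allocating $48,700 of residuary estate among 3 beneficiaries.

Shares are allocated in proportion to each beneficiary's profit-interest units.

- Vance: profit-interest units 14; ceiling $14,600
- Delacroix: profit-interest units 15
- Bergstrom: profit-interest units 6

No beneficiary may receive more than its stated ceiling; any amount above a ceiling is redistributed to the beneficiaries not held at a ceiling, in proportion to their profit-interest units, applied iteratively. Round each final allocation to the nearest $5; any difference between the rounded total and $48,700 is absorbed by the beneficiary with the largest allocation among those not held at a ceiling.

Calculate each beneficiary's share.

Vance: $14,600; Delacroix: $24,355; Bergstrom: $9,745

Profit-interest units total: 35.
Proportional shares (ignoring caps): Vance 19,480.00; Delacroix 20,871.43; Bergstrom 8,348.57.
Capped: Vance ($14,600); residual $34,100 reallocated over remaining profit-interest units 21.
Remaining shares: Delacroix 24,357.14 → $24,355; Bergstrom 9,742.86 → $9,745.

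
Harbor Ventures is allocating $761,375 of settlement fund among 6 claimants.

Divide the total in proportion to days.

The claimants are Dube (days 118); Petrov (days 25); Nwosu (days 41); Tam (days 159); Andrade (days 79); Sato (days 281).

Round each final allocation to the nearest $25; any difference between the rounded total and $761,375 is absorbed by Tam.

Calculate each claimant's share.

Dube: $127,800 | Petrov: $27,075 | Nwosu: $44,400 | Tam: $172,225 | Andrade: $85,550 | Sato: $304,325

Sum of days: 703.
Raw shares: Dube 118/703 × $761,375 = 127,798.36; Petrov 25/703 × $761,375 = 27,075.92; Nwosu 41/703 × $761,375 = 44,404.52; Tam 159/703 × $761,375 = 172,202.88; Andrade 79/703 × $761,375 = 85,559.92; Sato 281/703 × $761,375 = 304,333.39.
At nearest $25: Dube $127,800; Petrov $27,075; Nwosu $44,400; Tam $172,200; Andrade $85,550; Sato $304,325. Sum = $761,350.
Difference $761,375 − $761,350 = +$25 applied to Tam: Tam becomes $172,225.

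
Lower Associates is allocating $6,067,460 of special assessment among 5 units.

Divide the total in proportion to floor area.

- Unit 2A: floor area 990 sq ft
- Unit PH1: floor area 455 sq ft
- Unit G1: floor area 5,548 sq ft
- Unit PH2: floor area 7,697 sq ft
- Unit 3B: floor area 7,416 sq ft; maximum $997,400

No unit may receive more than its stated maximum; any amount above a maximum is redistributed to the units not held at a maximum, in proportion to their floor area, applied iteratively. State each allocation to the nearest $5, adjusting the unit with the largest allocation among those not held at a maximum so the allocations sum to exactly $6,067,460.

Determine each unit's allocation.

Combined floor area = 22,106.
Proportional shares (ignoring caps): Unit 2A 271,726.47; Unit PH1 124,884.39; Unit G1 1,522,766.13; Unit PH2 2,112,604.71; Unit 3B 2,035,478.30.
Capped: Unit 3B ($997,400); balance $5,070,060 reallocated over remaining floor area 14,690.
Shares after redistribution: Unit 2A 341,685.46 → $341,685; Unit PH1 157,037.26 → $157,035; Unit G1 1,914,819.12 → $1,914,820; Unit PH2 2,656,518.16 → $2,656,520.

Unit 2A: $341,685 · Unit PH1: $157,035 · Unit G1: $1,914,820 · Unit PH2: $2,656,520 · Unit 3B: $997,400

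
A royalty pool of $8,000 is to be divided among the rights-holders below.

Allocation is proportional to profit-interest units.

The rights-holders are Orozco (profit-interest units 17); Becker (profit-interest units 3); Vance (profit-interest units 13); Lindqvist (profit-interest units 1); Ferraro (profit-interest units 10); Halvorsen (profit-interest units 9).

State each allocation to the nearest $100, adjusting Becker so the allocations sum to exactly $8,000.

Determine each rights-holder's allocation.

Sum of profit-interest units: 53.
Raw shares: Orozco 17/53 × $8,000 = 2,566.04; Becker 3/53 × $8,000 = 452.83; Vance 13/53 × $8,000 = 1,962.26; Lindqvist 1/53 × $8,000 = 150.94; Ferraro 10/53 × $8,000 = 1,509.43; Halvorsen 9/53 × $8,000 = 1,358.49.
At nearest $100: Orozco $2,600; Becker $500; Vance $2,000; Lindqvist $200; Ferraro $1,500; Halvorsen $1,400. Sum = $8,200.
Difference $8,000 − $8,200 = −$200 applied to Becker: Becker becomes $300.

Orozco: $2,600; Becker: $300; Vance: $2,000; Lindqvist: $200; Ferraro: $1,500; Halvorsen: $1,400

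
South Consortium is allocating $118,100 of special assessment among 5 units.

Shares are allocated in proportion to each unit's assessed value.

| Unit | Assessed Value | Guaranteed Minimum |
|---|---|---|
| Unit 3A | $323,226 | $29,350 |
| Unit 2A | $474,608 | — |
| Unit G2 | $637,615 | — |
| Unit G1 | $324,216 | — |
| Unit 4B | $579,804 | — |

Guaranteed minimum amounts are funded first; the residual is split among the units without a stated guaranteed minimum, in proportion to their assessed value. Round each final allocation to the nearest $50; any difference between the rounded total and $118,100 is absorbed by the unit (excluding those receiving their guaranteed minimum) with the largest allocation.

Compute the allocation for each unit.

Fund the minimums — Unit 3A $29,350. Remaining pool $88,750.
Remaining pool split over remaining assessed value 2,016,243: Unit 2A 20,891.06 → $20,900; Unit G2 28,066.23 → $28,050; Unit G1 14,271.18 → $14,250; Unit 4B 25,521.53 → $25,500.
Rounding difference +$50 applied to Unit G2 → $28,100.

Unit 3A: $29,350 | Unit 2A: $20,900 | Unit G2: $28,100 | Unit G1: $14,250 | Unit 4B: $25,500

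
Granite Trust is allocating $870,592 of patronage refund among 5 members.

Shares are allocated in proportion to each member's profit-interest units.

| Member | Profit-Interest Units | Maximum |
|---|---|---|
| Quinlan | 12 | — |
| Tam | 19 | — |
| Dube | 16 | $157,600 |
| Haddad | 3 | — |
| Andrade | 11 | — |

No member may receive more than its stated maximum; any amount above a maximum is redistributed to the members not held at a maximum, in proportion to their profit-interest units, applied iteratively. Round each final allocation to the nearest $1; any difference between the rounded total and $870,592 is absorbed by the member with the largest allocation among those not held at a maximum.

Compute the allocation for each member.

Profit-interest units total: 61.
Unconstrained shares: Quinlan 171,264.00; Tam 271,168.00; Dube 228,352.00; Haddad 42,816.00; Andrade 156,992.00.
Capped: Dube ($157,600); remaining pool $712,992 reallocated over remaining profit-interest units 45.
Redistributed shares: Quinlan 190,131.20 → $190,131; Tam 301,041.07 → $301,041; Haddad 47,532.80 → $47,533; Andrade 174,286.93 → $174,287.

Quinlan: $190,131 | Tam: $301,041 | Dube: $157,600 | Haddad: $47,533 | Andrade: $174,287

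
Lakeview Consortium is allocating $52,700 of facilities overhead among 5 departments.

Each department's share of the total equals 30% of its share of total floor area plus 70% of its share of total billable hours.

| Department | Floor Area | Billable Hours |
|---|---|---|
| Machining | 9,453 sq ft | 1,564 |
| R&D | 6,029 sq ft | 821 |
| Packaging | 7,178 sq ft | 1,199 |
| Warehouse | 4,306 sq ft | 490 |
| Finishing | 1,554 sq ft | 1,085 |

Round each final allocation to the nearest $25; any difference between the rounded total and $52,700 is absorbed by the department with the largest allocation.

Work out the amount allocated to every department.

Machining: $16,400 | R&D: $9,225 | Packaging: $12,550 | Warehouse: $5,900 | Finishing: $8,625

Totals — floor area 28,520, billable hours 5,159.
Blended shares (30% floor area + 70% billable hours): Machining 0.3116; R&D 0.1748; Packaging 0.2382; Warehouse 0.1118; Finishing 0.1636.
Raw shares: Machining 16,423.80; R&D 9,212.81; Packaging 12,552.69; Warehouse 5,890.82; Finishing 8,619.87.
Rounded to nearest $25: Machining $16,425; R&D $9,225; Packaging $12,550; Warehouse $5,900; Finishing $8,625. Sum = $52,725.
Difference $52,700 − $52,725 = −$25 applied to largest allocation (Machining): Machining becomes $16,400.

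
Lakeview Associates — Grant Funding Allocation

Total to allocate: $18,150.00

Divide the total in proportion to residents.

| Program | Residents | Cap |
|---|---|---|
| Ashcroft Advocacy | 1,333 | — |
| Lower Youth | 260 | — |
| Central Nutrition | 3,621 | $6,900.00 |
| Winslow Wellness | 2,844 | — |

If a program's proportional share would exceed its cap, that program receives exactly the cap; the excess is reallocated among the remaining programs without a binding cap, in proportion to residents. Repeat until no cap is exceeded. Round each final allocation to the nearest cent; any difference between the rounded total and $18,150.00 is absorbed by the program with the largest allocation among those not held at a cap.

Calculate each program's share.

Ashcroft Advocacy: $3,379.82; Lower Youth: $659.23; Central Nutrition: $6,900.00; Winslow Wellness: $7,210.95

Combined residents = 8,058.
Unconstrained shares: Ashcroft Advocacy 3,002.4758; Lower Youth 585.6292; Central Nutrition 8,156.0127; Winslow Wellness 6,405.8824.
Held at cap: Central Nutrition ($6,900.00); residual $11,250.00 reallocated over remaining residents 4,437.
Remaining shares: Ashcroft Advocacy 3,379.8174 → $3,379.82; Lower Youth 659.2292 → $659.23; Winslow Wellness 7,210.9533 → $7,210.95.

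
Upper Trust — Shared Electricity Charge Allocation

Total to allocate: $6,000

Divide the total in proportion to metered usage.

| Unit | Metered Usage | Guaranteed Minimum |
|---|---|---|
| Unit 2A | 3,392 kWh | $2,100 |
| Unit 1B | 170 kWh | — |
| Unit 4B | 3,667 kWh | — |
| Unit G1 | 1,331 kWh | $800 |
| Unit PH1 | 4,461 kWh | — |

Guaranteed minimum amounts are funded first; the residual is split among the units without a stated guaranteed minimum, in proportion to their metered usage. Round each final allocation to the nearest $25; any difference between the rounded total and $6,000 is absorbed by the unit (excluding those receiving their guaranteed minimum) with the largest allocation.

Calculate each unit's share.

Minimums first: Unit 2A $2,100; Unit G1 $800. Residual $3,100.
Residual split over remaining metered usage 8,298: Unit 1B 63.51 → $75; Unit 4B 1,369.93 → $1,375; Unit PH1 1,666.56 → $1,675.
Rounding difference −$25 applied to Unit PH1 → $1,650.

Unit 2A: $2,100 · Unit 1B: $75 · Unit 4B: $1,375 · Unit G1: $800 · Unit PH1: $1,650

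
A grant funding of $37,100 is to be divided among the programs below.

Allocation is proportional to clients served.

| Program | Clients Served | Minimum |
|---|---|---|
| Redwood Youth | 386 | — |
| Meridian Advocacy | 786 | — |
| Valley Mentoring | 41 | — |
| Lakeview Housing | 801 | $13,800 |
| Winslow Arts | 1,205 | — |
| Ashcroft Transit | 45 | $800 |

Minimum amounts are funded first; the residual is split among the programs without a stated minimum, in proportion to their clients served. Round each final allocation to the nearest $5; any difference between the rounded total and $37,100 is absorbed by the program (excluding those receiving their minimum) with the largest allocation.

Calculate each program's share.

Redwood Youth: $3,590 | Meridian Advocacy: $7,315 | Valley Mentoring: $380 | Lakeview Housing: $13,800 | Winslow Arts: $11,215 | Ashcroft Transit: $800

Fund the minimums — Lakeview Housing $13,800; Ashcroft Transit $800. Residual $22,500.
Residual split over remaining clients served 2,418: Redwood Youth 3,591.81 → $3,590; Meridian Advocacy 7,313.90 → $7,315; Valley Mentoring 381.51 → $380; Winslow Arts 11,212.78 → $11,215.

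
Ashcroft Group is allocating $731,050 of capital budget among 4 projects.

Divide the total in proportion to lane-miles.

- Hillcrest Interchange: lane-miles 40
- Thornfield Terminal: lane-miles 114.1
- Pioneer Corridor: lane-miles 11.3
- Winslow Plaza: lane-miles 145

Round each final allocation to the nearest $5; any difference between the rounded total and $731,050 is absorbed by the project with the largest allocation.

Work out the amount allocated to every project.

Sum of lane-miles: 310.4.
Raw shares: Hillcrest Interchange 40/310.4 × $731,050 = 94,207.47; Thornfield Terminal 114.1/310.4 × $731,050 = 268,726.82; Pioneer Corridor 11.3/310.4 × $731,050 = 26,613.61; Winslow Plaza 145/310.4 × $731,050 = 341,502.09.
At nearest $5: Hillcrest Interchange $94,205; Thornfield Terminal $268,725; Pioneer Corridor $26,615; Winslow Plaza $341,500. Sum = $731,045.
Difference $731,050 − $731,045 = +$5 applied to largest allocation (Winslow Plaza): Winslow Plaza becomes $341,505.

Hillcrest Interchange: $94,205 · Thornfield Terminal: $268,725 · Pioneer Corridor: $26,615 · Winslow Plaza: $341,505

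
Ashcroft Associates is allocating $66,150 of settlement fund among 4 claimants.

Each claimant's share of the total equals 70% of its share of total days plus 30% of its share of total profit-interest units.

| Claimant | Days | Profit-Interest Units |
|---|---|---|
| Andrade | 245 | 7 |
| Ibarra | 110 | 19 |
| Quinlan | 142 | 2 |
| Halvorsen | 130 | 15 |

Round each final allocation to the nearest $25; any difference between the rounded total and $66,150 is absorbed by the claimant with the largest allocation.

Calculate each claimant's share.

Andrade: $21,325; Ibarra: $16,900; Quinlan: $11,400; Halvorsen: $16,525

Days total 627; profit-interest units total 43.
Blended shares (70% days + 30% profit-interest units): Andrade 0.3224; Ibarra 0.2554; Quinlan 0.1725; Halvorsen 0.2498.
Unrounded shares: Andrade 21,324.24; Ibarra 16,892.41; Quinlan 11,409.96; Halvorsen 16,523.39.
After rounding ($25): Andrade $21,325; Ibarra $16,900; Quinlan $11,400; Halvorsen $16,525. Sum = $66,150.
Sum already equals the total — no adjustment.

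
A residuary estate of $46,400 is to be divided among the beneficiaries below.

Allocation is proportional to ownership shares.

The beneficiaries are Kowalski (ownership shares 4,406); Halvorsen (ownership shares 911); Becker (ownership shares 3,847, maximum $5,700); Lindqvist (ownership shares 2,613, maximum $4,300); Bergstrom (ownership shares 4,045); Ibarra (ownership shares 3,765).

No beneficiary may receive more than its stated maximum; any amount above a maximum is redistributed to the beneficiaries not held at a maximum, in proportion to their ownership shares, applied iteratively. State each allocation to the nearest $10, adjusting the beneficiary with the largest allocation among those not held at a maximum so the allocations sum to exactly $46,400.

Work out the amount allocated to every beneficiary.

Combined ownership shares = 19,587.
Pro-rata shares before constraints: Kowalski 10,437.45; Halvorsen 2,158.08; Becker 9,113.23; Lindqvist 6,189.98; Bergstrom 9,582.27; Ibarra 8,918.98.
Capped: Becker ($5,700), Lindqvist ($4,300); remaining pool $36,400 reallocated over remaining ownership shares 13,127.
Redistributed shares: Kowalski 12,217.44 → $12,220; Halvorsen 2,526.12 → $2,530; Bergstrom 11,216.42 → $11,220; Ibarra 10,440.01 → $10,440.
Rounding difference −$10 applied to Kowalski → $12,210.

Kowalski: $12,210; Halvorsen: $2,530; Becker: $5,700; Lindqvist: $4,300; Bergstrom: $11,220; Ibarra: $10,440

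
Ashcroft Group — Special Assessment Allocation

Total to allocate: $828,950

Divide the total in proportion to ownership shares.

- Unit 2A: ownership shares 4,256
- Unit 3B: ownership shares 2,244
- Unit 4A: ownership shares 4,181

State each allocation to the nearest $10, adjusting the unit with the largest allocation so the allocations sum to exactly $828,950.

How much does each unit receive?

Combined ownership shares = 10,681.
Unrounded shares: Unit 2A 4,256/10,681 × $828,950 = 330,307.20; Unit 3B 2,244/10,681 × $828,950 = 174,156.33; Unit 4A 4,181/10,681 × $828,950 = 324,486.47.
After rounding ($10): Unit 2A $330,310; Unit 3B $174,160; Unit 4A $324,490. Sum = $828,960.
Difference $828,950 − $828,960 = −$10 applied to largest allocation (Unit 2A): Unit 2A becomes $330,300.

Unit 2A: $330,300 | Unit 3B: $174,160 | Unit 4A: $324,490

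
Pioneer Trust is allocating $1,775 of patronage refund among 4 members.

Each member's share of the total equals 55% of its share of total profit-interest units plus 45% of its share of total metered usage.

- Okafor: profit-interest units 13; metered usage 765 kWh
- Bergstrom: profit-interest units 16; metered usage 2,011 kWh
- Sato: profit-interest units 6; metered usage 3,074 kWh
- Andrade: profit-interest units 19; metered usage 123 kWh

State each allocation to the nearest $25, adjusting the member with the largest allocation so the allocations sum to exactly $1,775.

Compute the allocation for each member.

Okafor: $325 · Bergstrom: $575 · Sato: $525 · Andrade: $350

Profit-interest units total 54; metered usage total 5,973.
Blended shares (55% profit-interest units + 45% metered usage): Okafor 0.1900; Bergstrom 0.3145; Sato 0.2927; Andrade 0.2028.
Unrounded shares: Okafor 337.32; Bergstrom 558.18; Sato 519.55; Andrade 359.94.
Rounded to nearest $25: Okafor $325; Bergstrom $550; Sato $525; Andrade $350. Sum = $1,750.
Difference $1,775 − $1,750 = +$25 applied to largest allocation (Bergstrom): Bergstrom becomes $575.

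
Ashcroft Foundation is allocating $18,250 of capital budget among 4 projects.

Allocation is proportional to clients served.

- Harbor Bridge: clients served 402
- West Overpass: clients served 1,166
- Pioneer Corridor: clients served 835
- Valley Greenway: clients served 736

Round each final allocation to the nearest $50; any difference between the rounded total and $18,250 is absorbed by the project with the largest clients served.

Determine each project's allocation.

Combined clients served = 402 + 1,166 + 835 + 736 = 3,139.
Unrounded shares: Harbor Bridge 2,337.21; West Overpass 6,779.07; Pioneer Corridor 4,854.65; Valley Greenway 4,279.07.
After rounding ($50): Harbor Bridge $2,350; West Overpass $6,800; Pioneer Corridor $4,850; Valley Greenway $4,300. Sum = $18,300.
Difference $18,250 − $18,300 = −$50 applied to largest clients served (West Overpass): West Overpass becomes $6,750.

Harbor Bridge: $2,350 | West Overpass: $6,750 | Pioneer Corridor: $4,850 | Valley Greenway: $4,300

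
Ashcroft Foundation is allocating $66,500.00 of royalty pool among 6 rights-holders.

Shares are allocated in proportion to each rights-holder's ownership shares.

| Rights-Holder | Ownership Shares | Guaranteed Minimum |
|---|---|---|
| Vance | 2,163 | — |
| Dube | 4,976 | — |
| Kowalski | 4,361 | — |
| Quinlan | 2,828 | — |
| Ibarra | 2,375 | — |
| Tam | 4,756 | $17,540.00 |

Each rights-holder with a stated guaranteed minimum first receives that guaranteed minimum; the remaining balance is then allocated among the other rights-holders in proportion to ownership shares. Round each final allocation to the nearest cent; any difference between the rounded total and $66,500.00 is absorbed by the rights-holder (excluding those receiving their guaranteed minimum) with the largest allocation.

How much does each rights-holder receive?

Minimums first: Tam $17,540.00. Residual $48,960.00.
Residual split over remaining ownership shares 16,703: Vance 6,340.2071 → $6,340.21; Dube 14,585.7008 → $14,585.70; Kowalski 12,783.0066 → $12,783.01; Quinlan 8,289.4618 → $8,289.46; Ibarra 6,961.6237 → $6,961.62.

Vance: $6,340.21 | Dube: $14,585.70 | Kowalski: $12,783.01 | Quinlan: $8,289.46 | Ibarra: $6,961.62 | Tam: $17,540.00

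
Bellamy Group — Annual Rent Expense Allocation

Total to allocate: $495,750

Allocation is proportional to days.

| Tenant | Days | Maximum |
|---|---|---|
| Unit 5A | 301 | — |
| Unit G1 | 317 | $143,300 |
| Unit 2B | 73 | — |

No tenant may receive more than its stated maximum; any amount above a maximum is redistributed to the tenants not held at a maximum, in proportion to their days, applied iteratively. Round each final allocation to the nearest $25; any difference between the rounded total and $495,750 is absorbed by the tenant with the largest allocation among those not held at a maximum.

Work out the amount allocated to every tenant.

Unit 5A: $283,650 | Unit G1: $143,300 | Unit 2B: $68,800

Combined days = 691.
Unconstrained shares: Unit 5A 215,948.99; Unit G1 227,428.00; Unit 2B 52,373.01.
Capped: Unit G1 ($143,300); residual $352,450 reallocated over remaining days 374.
Redistributed shares: Unit 5A 283,656.28 → $283,650; Unit 2B 68,793.72 → $68,800.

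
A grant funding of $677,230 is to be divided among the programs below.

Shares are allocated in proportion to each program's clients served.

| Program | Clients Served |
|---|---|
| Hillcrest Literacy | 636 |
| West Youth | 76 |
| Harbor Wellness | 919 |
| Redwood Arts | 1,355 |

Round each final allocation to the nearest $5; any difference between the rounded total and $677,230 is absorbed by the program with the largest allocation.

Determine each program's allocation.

Hillcrest Literacy: $144,245; West Youth: $17,235; Harbor Wellness: $208,430; Redwood Arts: $307,320

Total clients served = 2,986.
Raw shares: Hillcrest Literacy 636/2,986 × $677,230 = 144,245.91; West Youth 76/2,986 × $677,230 = 17,236.93; Harbor Wellness 919/2,986 × $677,230 = 208,430.80; Redwood Arts 1,355/2,986 × $677,230 = 307,316.36.
At nearest $5: Hillcrest Literacy $144,245; West Youth $17,235; Harbor Wellness $208,430; Redwood Arts $307,315. Sum = $677,225.
Difference $677,230 − $677,225 = +$5 applied to largest allocation (Redwood Arts): Redwood Arts becomes $307,320.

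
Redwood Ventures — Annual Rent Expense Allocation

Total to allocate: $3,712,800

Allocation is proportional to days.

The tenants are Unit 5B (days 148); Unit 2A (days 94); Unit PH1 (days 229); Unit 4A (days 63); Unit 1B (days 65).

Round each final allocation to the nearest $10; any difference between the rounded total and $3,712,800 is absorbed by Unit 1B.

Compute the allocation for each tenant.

Unit 5B: $917,350; Unit 2A: $582,640; Unit PH1: $1,419,420; Unit 4A: $390,490; Unit 1B: $402,900

Days total: 599.
Proportional shares: Unit 5B 148/599 × $3,712,800 = 917,352.92; Unit 2A 94/599 × $3,712,800 = 582,643.07; Unit PH1 229/599 × $3,712,800 = 1,419,417.70; Unit 4A 63/599 × $3,712,800 = 390,494.82; Unit 1B 65/599 × $3,712,800 = 402,891.49.
After rounding ($10): Unit 5B $917,350; Unit 2A $582,640; Unit PH1 $1,419,420; Unit 4A $390,490; Unit 1B $402,890. Sum = $3,712,790.
Difference $3,712,800 − $3,712,790 = +$10 applied to Unit 1B: Unit 1B becomes $402,900.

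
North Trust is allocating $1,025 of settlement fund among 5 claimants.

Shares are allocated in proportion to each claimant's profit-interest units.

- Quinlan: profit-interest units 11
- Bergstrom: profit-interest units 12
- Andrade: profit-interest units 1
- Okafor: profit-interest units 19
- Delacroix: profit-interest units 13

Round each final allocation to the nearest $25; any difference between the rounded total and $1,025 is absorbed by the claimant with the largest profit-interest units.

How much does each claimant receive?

Profit-interest units total: 11 + 12 + 1 + 19 + 13 = 56.
Pro-rata amounts: Quinlan 201.34; Bergstrom 219.64; Andrade 18.30; Okafor 347.77; Delacroix 237.95.
At nearest $25: Quinlan $200; Bergstrom $225; Andrade $25; Okafor $350; Delacroix $250. Sum = $1,050.
Difference $1,025 − $1,050 = −$25 applied to largest profit-interest units (Okafor): Okafor becomes $325.

Quinlan: $200 | Bergstrom: $225 | Andrade: $25 | Okafor: $325 | Delacroix: $250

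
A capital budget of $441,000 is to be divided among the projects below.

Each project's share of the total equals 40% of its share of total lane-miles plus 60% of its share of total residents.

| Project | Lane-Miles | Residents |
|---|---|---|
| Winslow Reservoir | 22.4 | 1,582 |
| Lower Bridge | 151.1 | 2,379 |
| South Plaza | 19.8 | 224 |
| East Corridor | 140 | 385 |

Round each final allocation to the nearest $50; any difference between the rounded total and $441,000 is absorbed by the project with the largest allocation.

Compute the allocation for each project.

Winslow Reservoir: $103,450 | Lower Bridge: $217,700 | South Plaza: $23,450 | East Corridor: $96,400

Lane-miles total 333.3; residents total 4,570.
Composite weights (40% lane-miles + 60% residents): Winslow Reservoir 0.2346; Lower Bridge 0.4937; South Plaza 0.0532; East Corridor 0.2186.
Unrounded shares: Winslow Reservoir 103,452.03; Lower Bridge 217,712.66; South Plaza 23,448.66; East Corridor 96,386.66.
Rounded to nearest $50: Winslow Reservoir $103,450; Lower Bridge $217,700; South Plaza $23,450; East Corridor $96,400. Sum = $441,000.
Rounded total matches; no reconciliation needed.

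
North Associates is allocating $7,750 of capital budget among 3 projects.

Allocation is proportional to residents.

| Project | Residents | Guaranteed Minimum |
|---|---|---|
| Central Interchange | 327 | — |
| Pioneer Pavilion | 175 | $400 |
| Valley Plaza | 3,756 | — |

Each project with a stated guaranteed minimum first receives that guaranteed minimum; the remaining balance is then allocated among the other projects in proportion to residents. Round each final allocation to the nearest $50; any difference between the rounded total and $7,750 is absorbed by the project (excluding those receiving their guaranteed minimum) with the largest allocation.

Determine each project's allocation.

Central Interchange: $600 | Pioneer Pavilion: $400 | Valley Plaza: $6,750

Fund the minimums — Pioneer Pavilion $400. Remaining pool $7,350.
Remaining pool split over remaining residents 4,083: Central Interchange 588.65 → $600; Valley Plaza 6,761.35 → $6,750.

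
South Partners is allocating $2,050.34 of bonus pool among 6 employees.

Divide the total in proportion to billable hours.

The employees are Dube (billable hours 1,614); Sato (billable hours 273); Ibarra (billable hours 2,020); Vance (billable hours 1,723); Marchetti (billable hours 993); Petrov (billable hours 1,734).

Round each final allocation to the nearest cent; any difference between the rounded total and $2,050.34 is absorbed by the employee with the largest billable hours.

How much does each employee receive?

Dube: $395.99 | Sato: $66.98 | Ibarra: $495.58 | Vance: $422.73 | Marchetti: $243.63 | Petrov: $425.43

Total billable hours = 1,614 + 273 + 2,020 + 1,723 + 993 + 1,734 = 8,357.
Pro-rata amounts: Dube 395.9853; Sato 66.9789; Ibarra 495.5949; Vance 422.7278; Marchetti 243.6266; Petrov 425.4265.
After rounding (cent): Dube $395.99; Sato $66.98; Ibarra $495.59; Vance $422.73; Marchetti $243.63; Petrov $425.43. Sum = $2,050.35.
Difference $2,050.34 − $2,050.35 = −$0.01 applied to largest billable hours (Ibarra): Ibarra becomes $495.58.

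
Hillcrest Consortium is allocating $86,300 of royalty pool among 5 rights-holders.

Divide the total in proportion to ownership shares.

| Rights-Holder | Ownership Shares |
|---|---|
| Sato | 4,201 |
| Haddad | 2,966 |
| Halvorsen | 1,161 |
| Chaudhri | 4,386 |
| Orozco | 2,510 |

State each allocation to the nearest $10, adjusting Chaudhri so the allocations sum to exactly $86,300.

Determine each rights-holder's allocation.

Total ownership shares = 15,224.
Unrounded shares: Sato 4,201/15,224 × $86,300 = 23,814.13; Haddad 2,966/15,224 × $86,300 = 16,813.31; Halvorsen 1,161/15,224 × $86,300 = 6,581.34; Chaudhri 4,386/15,224 × $86,300 = 24,862.83; Orozco 2,510/15,224 × $86,300 = 14,228.39.
At nearest $10: Sato $23,810; Haddad $16,810; Halvorsen $6,580; Chaudhri $24,860; Orozco $14,230. Sum = $86,290.
Difference $86,300 − $86,290 = +$10 applied to Chaudhri: Chaudhri becomes $24,870.

Sato: $23,810 · Haddad: $16,810 · Halvorsen: $6,580 · Chaudhri: $24,870 · Orozco: $14,230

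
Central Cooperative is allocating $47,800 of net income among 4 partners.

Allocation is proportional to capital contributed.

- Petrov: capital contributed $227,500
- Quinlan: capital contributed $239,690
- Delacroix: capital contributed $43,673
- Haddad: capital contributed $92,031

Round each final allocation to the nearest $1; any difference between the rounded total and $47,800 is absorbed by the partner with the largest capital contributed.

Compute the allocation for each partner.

Total capital contributed = 602,894.
Unrounded shares: Petrov 227,500/602,894 × $47,800 = 18,037.17; Quinlan 239,690/602,894 × $47,800 = 19,003.64; Delacroix 43,673/602,894 × $47,800 = 3,462.58; Haddad 92,031/602,894 × $47,800 = 7,296.61.
After rounding ($1): Petrov $18,037; Quinlan $19,004; Delacroix $3,463; Haddad $7,297. Sum = $47,801.
Difference $47,800 − $47,801 = −$1 applied to largest capital contributed (Quinlan): Quinlan becomes $19,003.

Petrov: $18,037 · Quinlan: $19,003 · Delacroix: $3,463 · Haddad: $7,297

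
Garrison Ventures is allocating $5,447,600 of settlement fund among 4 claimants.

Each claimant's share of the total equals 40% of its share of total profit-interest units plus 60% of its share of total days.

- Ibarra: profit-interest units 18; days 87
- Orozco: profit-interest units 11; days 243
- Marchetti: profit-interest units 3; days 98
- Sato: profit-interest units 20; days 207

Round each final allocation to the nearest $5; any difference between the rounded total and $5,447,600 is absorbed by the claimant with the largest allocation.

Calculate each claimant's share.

Totals — profit-interest units 52, days 635.
Composite weights (40% profit-interest units + 60% days): Ibarra 0.2207; Orozco 0.3142; Marchetti 0.1157; Sato 0.3494.
Pro-rata amounts: Ibarra 1,202,101.53; Orozco 1,711,754.04; Marchetti 630,153.03; Sato 1,903,591.39.
Rounded to nearest $5: Ibarra $1,202,100; Orozco $1,711,755; Marchetti $630,155; Sato $1,903,590. Sum = $5,447,600.
No rounding difference to absorb.

Ibarra: $1,202,100 | Orozco: $1,711,755 | Marchetti: $630,155 | Sato: $1,903,590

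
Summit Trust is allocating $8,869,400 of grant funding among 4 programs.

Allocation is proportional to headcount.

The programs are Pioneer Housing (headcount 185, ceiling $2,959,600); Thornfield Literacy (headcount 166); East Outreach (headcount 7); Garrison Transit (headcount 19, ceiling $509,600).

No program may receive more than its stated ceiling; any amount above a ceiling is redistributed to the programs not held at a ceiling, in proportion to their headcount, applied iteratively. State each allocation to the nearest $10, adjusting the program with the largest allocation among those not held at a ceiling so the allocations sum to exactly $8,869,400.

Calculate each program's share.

Combined headcount = 377.
Proportional shares (ignoring caps): Pioneer Housing 4,352,358.09; Thornfield Literacy 3,905,359.15; East Outreach 164,683.82; Garrison Transit 446,998.94.
Cap binds for Pioneer Housing ($2,959,600); balance $5,909,800 reallocated over remaining headcount 192.
Cap binds for Garrison Transit ($509,600); balance $5,400,200 reallocated over remaining headcount 173.
Shares after redistribution: Thornfield Literacy 5,181,694.80 → $5,181,690; East Outreach 218,505.20 → $218,510.

Pioneer Housing: $2,959,600 | Thornfield Literacy: $5,181,690 | East Outreach: $218,510 | Garrison Transit: $509,600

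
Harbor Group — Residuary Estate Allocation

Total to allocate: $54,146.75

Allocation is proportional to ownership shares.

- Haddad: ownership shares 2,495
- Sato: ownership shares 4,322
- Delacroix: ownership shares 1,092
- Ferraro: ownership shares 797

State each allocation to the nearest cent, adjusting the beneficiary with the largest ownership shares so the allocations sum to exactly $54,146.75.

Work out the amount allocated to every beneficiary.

Haddad: $15,517.59 · Sato: $26,880.57 · Delacroix: $6,791.67 · Ferraro: $4,956.92

Total ownership shares = 2,495 + 4,322 + 1,092 + 797 = 8,706.
Proportional shares: Haddad 15,517.5903; Sato 26,880.5713; Delacroix 6,791.6668; Ferraro 4,956.9216.
Rounded to nearest cent: Haddad $15,517.59; Sato $26,880.57; Delacroix $6,791.67; Ferraro $4,956.92. Sum = $54,146.75.
Rounded total matches; no reconciliation needed.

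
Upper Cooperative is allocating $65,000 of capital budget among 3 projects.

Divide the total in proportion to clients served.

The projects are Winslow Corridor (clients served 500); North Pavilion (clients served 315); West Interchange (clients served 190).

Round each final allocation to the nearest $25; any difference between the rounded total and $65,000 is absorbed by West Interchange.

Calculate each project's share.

Winslow Corridor: $32,350 · North Pavilion: $20,375 · West Interchange: $12,275

Sum of clients served: 1,005.
Raw shares: Winslow Corridor 500/1,005 × $65,000 = 32,338.31; North Pavilion 315/1,005 × $65,000 = 20,373.13; West Interchange 190/1,005 × $65,000 = 12,288.56.
Rounded to nearest $25: Winslow Corridor $32,350; North Pavilion $20,375; West Interchange $12,300. Sum = $65,025.
Difference $65,000 − $65,025 = −$25 applied to West Interchange: West Interchange becomes $12,275.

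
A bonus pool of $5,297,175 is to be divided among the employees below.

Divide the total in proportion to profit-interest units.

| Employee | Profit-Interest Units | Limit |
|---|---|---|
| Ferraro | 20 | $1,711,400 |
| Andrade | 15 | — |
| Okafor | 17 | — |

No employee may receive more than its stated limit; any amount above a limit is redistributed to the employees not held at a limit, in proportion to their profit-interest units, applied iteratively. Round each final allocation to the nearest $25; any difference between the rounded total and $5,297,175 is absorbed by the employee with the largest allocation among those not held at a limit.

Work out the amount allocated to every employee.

Ferraro: $1,711,400 · Andrade: $1,680,825 · Okafor: $1,904,950

Profit-interest units total: 52.
Proportional shares (ignoring caps): Ferraro 2,037,375.00; Andrade 1,528,031.25; Okafor 1,731,768.75.
Cap binds for Ferraro ($1,711,400); balance $3,585,775 reallocated over remaining profit-interest units 32.
Redistributed shares: Andrade 1,680,832.03 → $1,680,825; Okafor 1,904,942.97 → $1,904,950.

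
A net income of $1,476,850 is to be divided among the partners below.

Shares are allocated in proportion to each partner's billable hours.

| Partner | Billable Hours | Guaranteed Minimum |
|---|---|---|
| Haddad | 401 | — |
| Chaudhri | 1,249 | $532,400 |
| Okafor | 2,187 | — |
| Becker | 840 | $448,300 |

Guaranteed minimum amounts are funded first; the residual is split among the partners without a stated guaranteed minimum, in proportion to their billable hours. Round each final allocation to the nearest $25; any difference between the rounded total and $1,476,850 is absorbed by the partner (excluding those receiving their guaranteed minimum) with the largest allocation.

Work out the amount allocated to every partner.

Haddad: $76,875 · Chaudhri: $532,400 · Okafor: $419,275 · Becker: $448,300

Guaranteed amounts: Chaudhri $532,400; Becker $448,300. Balance $496,150.
Balance split over remaining billable hours 2,588: Haddad 76,876.41 → $76,875; Okafor 419,273.59 → $419,275.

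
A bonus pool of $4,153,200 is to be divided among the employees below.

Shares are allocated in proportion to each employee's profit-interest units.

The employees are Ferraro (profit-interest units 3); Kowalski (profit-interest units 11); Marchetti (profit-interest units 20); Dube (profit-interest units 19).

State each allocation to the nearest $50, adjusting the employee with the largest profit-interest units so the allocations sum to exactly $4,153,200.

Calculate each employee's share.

Ferraro: $235,100; Kowalski: $862,000; Marchetti: $1,567,200; Dube: $1,488,900

Total profit-interest units = 53.
Raw shares: Ferraro 3/53 × $4,153,200 = 235,086.79; Kowalski 11/53 × $4,153,200 = 861,984.91; Marchetti 20/53 × $4,153,200 = 1,567,245.28; Dube 19/53 × $4,153,200 = 1,488,883.02.
After rounding ($50): Ferraro $235,100; Kowalski $862,000; Marchetti $1,567,250; Dube $1,488,900. Sum = $4,153,250.
Difference $4,153,200 − $4,153,250 = −$50 applied to largest profit-interest units (Marchetti): Marchetti becomes $1,567,200.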